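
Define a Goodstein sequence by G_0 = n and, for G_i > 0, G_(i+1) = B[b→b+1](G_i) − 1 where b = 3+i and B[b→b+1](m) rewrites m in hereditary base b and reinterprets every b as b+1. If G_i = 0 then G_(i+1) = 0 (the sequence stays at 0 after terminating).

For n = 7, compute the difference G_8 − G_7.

-1

step 0: 7 = 2·3 + 1; sub 4 for 3: 2·4 + 1; = 9; G_1 = 9−1 = 8
step 1: 8 = 2·4; sub 5 for 4: 2·5; = 10; G_2 = 10−1 = 9
step 2: 9 = 5 + 4; sub 6 for 5: 6 + 4; = 10; G_3 = 10−1 = 9
step 3: 9 = 6 + 3; sub 7 for 6: 7 + 3; = 10; G_4 = 10−1 = 9
step 4: 9 = 7 + 2; sub 8 for 7: 8 + 2; = 10; G_5 = 10−1 = 9
step 5: 9 = 8 + 1; sub 9 for 8: 9 + 1; = 10; G_6 = 10−1 = 9
step 6: 9 = 9; sub 10 for 9: 10; = 10; G_7 = 10−1 = 9
step 7: 9 = 9; sub 11 for 10: 9; = 9; G_8 = 9−1 = 8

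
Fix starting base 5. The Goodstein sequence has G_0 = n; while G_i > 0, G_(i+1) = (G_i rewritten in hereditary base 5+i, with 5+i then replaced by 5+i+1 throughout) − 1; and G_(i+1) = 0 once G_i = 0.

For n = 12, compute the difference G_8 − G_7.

G_0 = 12. HB_5(12) = 2·5 + 2. Bump = 14. G_1 = 13.
G_1 = 13. HB_6(13) = 2·6 + 1. Bump = 15. G_2 = 14.
G_2 = 14. HB_7(14) = 2·7. Bump = 16. G_3 = 15.
G_3 = 15. HB_8(15) = 8 + 7. Bump = 16. G_4 = 15.
G_4 = 15. HB_9(15) = 9 + 6. Bump = 16. G_5 = 15.
G_5 = 15. HB_10(15) = 10 + 5. Bump = 16. G_6 = 15.
G_6 = 15. HB_11(15) = 11 + 4. Bump = 16. G_7 = 15.
G_7 = 15. HB_12(15) = 12 + 3. Bump = 16. G_8 = 15.

0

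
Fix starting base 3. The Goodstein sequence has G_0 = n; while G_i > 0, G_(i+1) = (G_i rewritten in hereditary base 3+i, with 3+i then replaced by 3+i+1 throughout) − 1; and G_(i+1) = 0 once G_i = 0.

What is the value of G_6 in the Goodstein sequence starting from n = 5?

2

i=0: 5 = 3 + 2 (b=3); 3→4: 4 + 2 = 6; 6−1 = 5
i=1: 5 = 4 + 1 (b=4); 4→5: 5 + 1 = 6; 6−1 = 5
i=2: 5 = 5 (b=5); 5→6: 6 = 6; 6−1 = 5
i=3: 5 = 5 (b=6); 6→7: 5 = 5; 5−1 = 4
i=4: 4 = 4 (b=7); 7→8: 4 = 4; 4−1 = 3
i=5: 3 = 3 (b=8); 8→9: 3 = 3; 3−1 = 2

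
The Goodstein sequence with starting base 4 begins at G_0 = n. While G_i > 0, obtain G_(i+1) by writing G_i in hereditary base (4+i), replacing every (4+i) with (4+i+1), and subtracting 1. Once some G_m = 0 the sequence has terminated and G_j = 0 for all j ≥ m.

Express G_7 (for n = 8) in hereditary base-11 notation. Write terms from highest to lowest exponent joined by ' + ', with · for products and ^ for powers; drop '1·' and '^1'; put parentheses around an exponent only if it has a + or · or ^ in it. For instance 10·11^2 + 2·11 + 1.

G_0=8  [base 4] 2·4  →[4↦5]→  2·5 = 10  −1 ⇒ G_1=9
G_1=9  [base 5] 5 + 4  →[5↦6]→  6 + 4 = 10  −1 ⇒ G_2=9
G_2=9  [base 6] 6 + 3  →[6↦7]→  7 + 3 = 10  −1 ⇒ G_3=9
G_3=9  [base 7] 7 + 2  →[7↦8]→  8 + 2 = 10  −1 ⇒ G_4=9
G_4=9  [base 8] 8 + 1  →[8↦9]→  9 + 1 = 10  −1 ⇒ G_5=9
G_5=9  [base 9] 9  →[9↦10]→  10 = 10  −1 ⇒ G_6=9
G_6=9  [base 10] 9  →[10↦11]→  9 = 9  −1 ⇒ G_7=8
G_7=8  [base 11] 8  →[11↦12]→  8 = 8  −1 ⇒ G_8=7

8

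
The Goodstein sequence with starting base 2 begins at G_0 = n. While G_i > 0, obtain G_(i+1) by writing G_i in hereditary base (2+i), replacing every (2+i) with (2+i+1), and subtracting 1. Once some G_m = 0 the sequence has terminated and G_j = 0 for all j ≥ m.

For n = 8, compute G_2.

553

G_0=8  [base 2] 2^(2 + 1)  →[2↦3]→  3^(3 + 1) = 81  −1 ⇒ G_1=80
G_1=80  [base 3] 2·3^3 + 2·3^2 + 2·3 + 2  →[3↦4]→  2·4^4 + 2·4^2 + 2·4 + 2 = 554  −1 ⇒ G_2=553
G_2=553  [base 4] 2·4^4 + 2·4^2 + 2·4 + 1  →[4↦5]→  2·5^5 + 2·5^2 + 2·5 + 1 = 6311  −1 ⇒ G_3=6310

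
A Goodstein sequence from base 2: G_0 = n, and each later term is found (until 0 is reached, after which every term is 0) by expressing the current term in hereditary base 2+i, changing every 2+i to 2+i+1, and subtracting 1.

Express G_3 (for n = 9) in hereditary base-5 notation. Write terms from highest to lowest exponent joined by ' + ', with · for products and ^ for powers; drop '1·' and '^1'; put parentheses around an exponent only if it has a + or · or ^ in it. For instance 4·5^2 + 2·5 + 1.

3·5^5 + 3·5^3 + 3·5^2 + 3·5 + 2

base 2: 9 = 2^(2 + 1) + 1; at 3: 3^(3 + 1) + 1 = 82; next = 81
base 3: 81 = 3^(3 + 1); at 4: 4^(4 + 1) = 1024; next = 1023
base 4: 1023 = 3·4^4 + 3·4^3 + 3·4^2 + 3·4 + 3; at 5: 3·5^5 + 3·5^3 + 3·5^2 + 3·5 + 3 = 9843; next = 9842
base 5: 9842 = 3·5^5 + 3·5^3 + 3·5^2 + 3·5 + 2; at 6: 3·6^6 + 3·6^3 + 3·6^2 + 3·6 + 2 = 140744; next = 140743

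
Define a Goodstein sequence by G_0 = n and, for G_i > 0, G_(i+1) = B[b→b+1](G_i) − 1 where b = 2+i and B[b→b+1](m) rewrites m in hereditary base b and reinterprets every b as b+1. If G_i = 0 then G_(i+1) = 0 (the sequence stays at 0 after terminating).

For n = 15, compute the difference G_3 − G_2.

17469

step 0: 15 = 2^(2 + 1) + 2^2 + 2 + 1; sub 3 for 2: 3^(3 + 1) + 3^3 + 3 + 1; = 112; G_1 = 112−1 = 111
step 1: 111 = 3^(3 + 1) + 3^3 + 3; sub 4 for 3: 4^(4 + 1) + 4^4 + 4; = 1284; G_2 = 1284−1 = 1283
step 2: 1283 = 4^(4 + 1) + 4^4 + 3; sub 5 for 4: 5^(5 + 1) + 5^5 + 3; = 18753; G_3 = 18753−1 = 18752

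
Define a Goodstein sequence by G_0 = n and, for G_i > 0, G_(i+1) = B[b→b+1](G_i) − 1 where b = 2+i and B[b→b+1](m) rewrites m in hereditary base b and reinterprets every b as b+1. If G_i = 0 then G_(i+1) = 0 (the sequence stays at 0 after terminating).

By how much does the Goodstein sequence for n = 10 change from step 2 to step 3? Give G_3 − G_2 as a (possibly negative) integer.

base 2: 10 = 2^(2 + 1) + 2; at 3: 3^(3 + 1) + 3 = 84; next = 83
base 3: 83 = 3^(3 + 1) + 2; at 4: 4^(4 + 1) + 2 = 1026; next = 1025
base 4: 1025 = 4^(4 + 1) + 1; at 5: 5^(5 + 1) + 1 = 15626; next = 15625

14600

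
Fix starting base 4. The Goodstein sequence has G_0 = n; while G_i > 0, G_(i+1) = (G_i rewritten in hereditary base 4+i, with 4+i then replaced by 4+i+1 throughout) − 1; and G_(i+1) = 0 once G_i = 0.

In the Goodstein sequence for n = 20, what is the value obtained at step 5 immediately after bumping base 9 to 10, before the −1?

i=0: 20 = 4^2 + 4 (b=4); 4→5: 5^2 + 5 = 30; 30−1 = 29
i=1: 29 = 5^2 + 4 (b=5); 5→6: 6^2 + 4 = 40; 40−1 = 39
i=2: 39 = 6^2 + 3 (b=6); 6→7: 7^2 + 3 = 52; 52−1 = 51
i=3: 51 = 7^2 + 2 (b=7); 7→8: 8^2 + 2 = 66; 66−1 = 65
i=4: 65 = 8^2 + 1 (b=8); 8→9: 9^2 + 1 = 82; 82−1 = 81
i=5: 81 = 9^2 (b=9); 9→10: 10^2 = 100; 100−1 = 99

100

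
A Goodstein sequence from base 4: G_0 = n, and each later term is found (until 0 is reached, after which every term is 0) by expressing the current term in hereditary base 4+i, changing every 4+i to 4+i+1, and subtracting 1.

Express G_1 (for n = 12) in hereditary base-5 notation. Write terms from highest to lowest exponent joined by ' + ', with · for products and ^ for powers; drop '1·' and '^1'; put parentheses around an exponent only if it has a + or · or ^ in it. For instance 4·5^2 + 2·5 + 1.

2·5 + 4

12 —HB4→ 3·4 —bump→ 3·5 = 15 —(−1)→ 14
14 —HB5→ 2·5 + 4 —bump→ 2·6 + 4 = 16 —(−1)→ 15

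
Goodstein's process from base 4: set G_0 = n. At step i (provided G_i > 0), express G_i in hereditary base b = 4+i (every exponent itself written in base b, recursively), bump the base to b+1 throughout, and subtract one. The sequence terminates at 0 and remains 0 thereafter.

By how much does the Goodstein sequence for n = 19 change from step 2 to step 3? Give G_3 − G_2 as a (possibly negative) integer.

12

[0] 19 ≡ 4^2 + 3 (base 4). Lift 5: 28. −1: 27.
[1] 27 ≡ 5^2 + 2 (base 5). Lift 6: 38. −1: 37.
[2] 37 ≡ 6^2 + 1 (base 6). Lift 7: 50. −1: 49.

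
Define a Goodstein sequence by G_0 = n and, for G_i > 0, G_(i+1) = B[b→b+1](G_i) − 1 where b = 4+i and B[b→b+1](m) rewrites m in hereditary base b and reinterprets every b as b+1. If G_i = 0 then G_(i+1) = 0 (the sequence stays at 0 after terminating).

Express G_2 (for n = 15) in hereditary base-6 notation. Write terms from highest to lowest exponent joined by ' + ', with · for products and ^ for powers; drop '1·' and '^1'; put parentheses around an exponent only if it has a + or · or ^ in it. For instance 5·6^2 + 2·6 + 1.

i=0: 15 = 3·4 + 3 (b=4); 4→5: 3·5 + 3 = 18; 18−1 = 17
i=1: 17 = 3·5 + 2 (b=5); 5→6: 3·6 + 2 = 20; 20−1 = 19
i=2: 19 = 3·6 + 1 (b=6); 6→7: 3·7 + 1 = 22; 22−1 = 21

3·6 + 1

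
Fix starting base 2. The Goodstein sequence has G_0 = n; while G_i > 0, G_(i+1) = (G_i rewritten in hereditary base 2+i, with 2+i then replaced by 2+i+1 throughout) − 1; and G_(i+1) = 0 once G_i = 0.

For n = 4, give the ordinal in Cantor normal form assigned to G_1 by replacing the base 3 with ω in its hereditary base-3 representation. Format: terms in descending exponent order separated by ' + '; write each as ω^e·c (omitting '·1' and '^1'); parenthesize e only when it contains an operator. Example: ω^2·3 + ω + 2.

ω^2·2 + ω·2 + 2

base 2: 4 = 2^2; at 3: 3^3 = 27; next = 26
base 3: 26 = 2·3^2 + 2·3 + 2; at 4: 2·4^2 + 2·4 + 2 = 42; next = 41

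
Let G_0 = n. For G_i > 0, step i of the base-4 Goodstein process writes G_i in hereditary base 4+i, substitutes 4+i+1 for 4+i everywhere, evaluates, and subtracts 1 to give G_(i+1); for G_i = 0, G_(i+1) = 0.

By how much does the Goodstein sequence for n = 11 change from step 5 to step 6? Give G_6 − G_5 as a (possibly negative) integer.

step 0: 11 = 2·4 + 3; sub 5 for 4: 2·5 + 3; = 13; G_1 = 13−1 = 12
step 1: 12 = 2·5 + 2; sub 6 for 5: 2·6 + 2; = 14; G_2 = 14−1 = 13
step 2: 13 = 2·6 + 1; sub 7 for 6: 2·7 + 1; = 15; G_3 = 15−1 = 14
step 3: 14 = 2·7; sub 8 for 7: 2·8; = 16; G_4 = 16−1 = 15
step 4: 15 = 8 + 7; sub 9 for 8: 9 + 7; = 16; G_5 = 16−1 = 15
step 5: 15 = 9 + 6; sub 10 for 9: 10 + 6; = 16; G_6 = 16−1 = 15

0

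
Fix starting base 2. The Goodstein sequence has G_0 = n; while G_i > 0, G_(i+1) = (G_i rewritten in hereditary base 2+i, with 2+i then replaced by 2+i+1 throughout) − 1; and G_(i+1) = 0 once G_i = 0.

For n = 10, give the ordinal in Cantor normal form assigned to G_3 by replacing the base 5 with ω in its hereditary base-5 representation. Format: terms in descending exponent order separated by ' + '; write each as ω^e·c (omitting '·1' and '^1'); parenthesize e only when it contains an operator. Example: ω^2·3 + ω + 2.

ω^(ω + 1)

G_0 = 10. HB_2(10) = 2^(2 + 1) + 2. Bump = 84. G_1 = 83.
G_1 = 83. HB_3(83) = 3^(3 + 1) + 2. Bump = 1026. G_2 = 1025.
G_2 = 1025. HB_4(1025) = 4^(4 + 1) + 1. Bump = 15626. G_3 = 15625.
G_3 = 15625. HB_5(15625) = 5^(5 + 1). Bump = 279936. G_4 = 279935.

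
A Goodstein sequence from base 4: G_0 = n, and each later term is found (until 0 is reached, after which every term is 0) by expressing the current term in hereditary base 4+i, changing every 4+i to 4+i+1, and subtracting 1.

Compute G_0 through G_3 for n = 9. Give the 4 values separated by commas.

step 0: 9 = 2·4 + 1; sub 5 for 4: 2·5 + 1; = 11; G_1 = 11−1 = 10
step 1: 10 = 2·5; sub 6 for 5: 2·6; = 12; G_2 = 12−1 = 11
step 2: 11 = 6 + 5; sub 7 for 6: 7 + 5; = 12; G_3 = 12−1 = 11

9, 10, 11, 11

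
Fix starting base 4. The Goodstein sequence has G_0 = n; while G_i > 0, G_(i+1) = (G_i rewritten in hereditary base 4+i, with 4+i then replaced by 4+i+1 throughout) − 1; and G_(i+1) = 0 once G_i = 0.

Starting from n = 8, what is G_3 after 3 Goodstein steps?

9

base 4: 8 = 2·4; at 5: 2·5 = 10; next = 9
base 5: 9 = 5 + 4; at 6: 6 + 4 = 10; next = 9
base 6: 9 = 6 + 3; at 7: 7 + 3 = 10; next = 9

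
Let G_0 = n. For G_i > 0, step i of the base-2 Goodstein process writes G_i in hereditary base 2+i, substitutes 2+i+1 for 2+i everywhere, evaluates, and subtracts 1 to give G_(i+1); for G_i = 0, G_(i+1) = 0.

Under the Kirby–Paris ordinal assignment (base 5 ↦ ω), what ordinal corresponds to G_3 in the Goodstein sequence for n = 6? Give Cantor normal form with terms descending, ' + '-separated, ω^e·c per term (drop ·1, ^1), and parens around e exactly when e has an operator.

G_0=6  [base 2] 2^2 + 2  →[2↦3]→  3^3 + 3 = 30  −1 ⇒ G_1=29
G_1=29  [base 3] 3^3 + 2  →[3↦4]→  4^4 + 2 = 258  −1 ⇒ G_2=257
G_2=257  [base 4] 4^4 + 1  →[4↦5]→  5^5 + 1 = 3126  −1 ⇒ G_3=3125
G_3=3125  [base 5] 5^5  →[5↦6]→  6^6 = 46656  −1 ⇒ G_4=46655

ω^ω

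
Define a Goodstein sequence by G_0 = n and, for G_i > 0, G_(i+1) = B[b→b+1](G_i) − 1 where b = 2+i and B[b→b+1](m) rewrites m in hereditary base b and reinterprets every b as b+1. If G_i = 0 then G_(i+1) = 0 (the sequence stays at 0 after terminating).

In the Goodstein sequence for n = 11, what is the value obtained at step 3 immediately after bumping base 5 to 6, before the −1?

base 2: 11 = 2^(2 + 1) + 2 + 1; at 3: 3^(3 + 1) + 3 + 1 = 85; next = 84
base 3: 84 = 3^(3 + 1) + 3; at 4: 4^(4 + 1) + 4 = 1028; next = 1027
base 4: 1027 = 4^(4 + 1) + 3; at 5: 5^(5 + 1) + 3 = 15628; next = 15627
base 5: 15627 = 5^(5 + 1) + 2; at 6: 6^(6 + 1) + 2 = 279938; next = 279937

279938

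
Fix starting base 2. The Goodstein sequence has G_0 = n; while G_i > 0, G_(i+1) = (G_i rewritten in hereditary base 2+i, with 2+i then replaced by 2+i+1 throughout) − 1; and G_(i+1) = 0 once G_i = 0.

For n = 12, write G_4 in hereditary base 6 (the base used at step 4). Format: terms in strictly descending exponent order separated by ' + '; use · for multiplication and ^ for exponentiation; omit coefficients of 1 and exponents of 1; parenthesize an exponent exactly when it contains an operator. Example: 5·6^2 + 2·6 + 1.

step 0: 12 = 2^(2 + 1) + 2^2; sub 3 for 2: 3^(3 + 1) + 3^3; = 108; G_1 = 108−1 = 107
step 1: 107 = 3^(3 + 1) + 2·3^2 + 2·3 + 2; sub 4 for 3: 4^(4 + 1) + 2·4^2 + 2·4 + 2; = 1066; G_2 = 1066−1 = 1065
step 2: 1065 = 4^(4 + 1) + 2·4^2 + 2·4 + 1; sub 5 for 4: 5^(5 + 1) + 2·5^2 + 2·5 + 1; = 15686; G_3 = 15686−1 = 15685
step 3: 15685 = 5^(5 + 1) + 2·5^2 + 2·5; sub 6 for 5: 6^(6 + 1) + 2·6^2 + 2·6; = 280020; G_4 = 280020−1 = 280019
step 4: 280019 = 6^(6 + 1) + 2·6^2 + 6 + 5; sub 7 for 6: 7^(7 + 1) + 2·7^2 + 7 + 5; = 5764911; G_5 = 5764911−1 = 5764910

6^(6 + 1) + 2·6^2 + 6 + 5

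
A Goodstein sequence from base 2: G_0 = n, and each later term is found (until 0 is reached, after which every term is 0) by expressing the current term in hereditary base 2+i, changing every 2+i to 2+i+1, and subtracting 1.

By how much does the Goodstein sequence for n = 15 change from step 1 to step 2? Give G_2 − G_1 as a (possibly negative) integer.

1172

G_0 = 15. HB_2(15) = 2^(2 + 1) + 2^2 + 2 + 1. Bump = 112. G_1 = 111.
G_1 = 111. HB_3(111) = 3^(3 + 1) + 3^3 + 3. Bump = 1284. G_2 = 1283.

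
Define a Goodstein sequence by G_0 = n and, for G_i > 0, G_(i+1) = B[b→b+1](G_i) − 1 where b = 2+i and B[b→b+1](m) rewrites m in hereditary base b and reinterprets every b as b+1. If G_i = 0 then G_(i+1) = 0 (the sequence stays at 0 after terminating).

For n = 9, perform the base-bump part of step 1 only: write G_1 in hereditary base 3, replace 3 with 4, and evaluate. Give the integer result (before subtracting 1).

9 —HB2→ 2^(2 + 1) + 1 —bump→ 3^(3 + 1) + 1 = 82 —(−1)→ 81
81 —HB3→ 3^(3 + 1) —bump→ 4^(4 + 1) = 1024 —(−1)→ 1023

1024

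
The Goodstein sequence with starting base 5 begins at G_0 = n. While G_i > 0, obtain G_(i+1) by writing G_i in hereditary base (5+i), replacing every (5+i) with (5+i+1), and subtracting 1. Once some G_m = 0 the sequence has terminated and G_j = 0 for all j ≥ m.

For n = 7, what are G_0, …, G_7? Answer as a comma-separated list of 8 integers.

[0] 7 ≡ 5 + 2 (base 5). Lift 6: 8. −1: 7.
[1] 7 ≡ 6 + 1 (base 6). Lift 7: 8. −1: 7.
[2] 7 ≡ 7 (base 7). Lift 8: 8. −1: 7.
[3] 7 ≡ 7 (base 8). Lift 9: 7. −1: 6.
[4] 6 ≡ 6 (base 9). Lift 10: 6. −1: 5.
[5] 5 ≡ 5 (base 10). Lift 11: 5. −1: 4.
[6] 4 ≡ 4 (base 11). Lift 12: 4. −1: 3.

7, 7, 7, 7, 6, 5, 4, 3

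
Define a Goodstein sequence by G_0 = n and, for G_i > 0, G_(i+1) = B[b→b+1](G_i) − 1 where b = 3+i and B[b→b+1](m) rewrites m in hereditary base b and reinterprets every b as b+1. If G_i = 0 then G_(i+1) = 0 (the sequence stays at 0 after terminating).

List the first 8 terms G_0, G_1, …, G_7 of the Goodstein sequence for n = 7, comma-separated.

7 —HB3→ 2·3 + 1 —bump→ 2·4 + 1 = 9 —(−1)→ 8
8 —HB4→ 2·4 —bump→ 2·5 = 10 —(−1)→ 9
9 —HB5→ 5 + 4 —bump→ 6 + 4 = 10 —(−1)→ 9
9 —HB6→ 6 + 3 —bump→ 7 + 3 = 10 —(−1)→ 9
9 —HB7→ 7 + 2 —bump→ 8 + 2 = 10 —(−1)→ 9
9 —HB8→ 8 + 1 —bump→ 9 + 1 = 10 —(−1)→ 9
9 —HB9→ 9 —bump→ 10 = 10 —(−1)→ 9

7, 8, 9, 9, 9, 9, 9, 9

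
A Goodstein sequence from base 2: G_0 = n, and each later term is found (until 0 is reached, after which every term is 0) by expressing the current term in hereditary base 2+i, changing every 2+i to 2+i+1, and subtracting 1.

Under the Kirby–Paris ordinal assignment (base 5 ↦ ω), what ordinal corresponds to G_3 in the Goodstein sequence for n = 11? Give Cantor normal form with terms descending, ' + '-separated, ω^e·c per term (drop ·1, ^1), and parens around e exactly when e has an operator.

ω^(ω + 1) + 2

G_0 = 11. HB_2(11) = 2^(2 + 1) + 2 + 1. Bump = 85. G_1 = 84.
G_1 = 84. HB_3(84) = 3^(3 + 1) + 3. Bump = 1028. G_2 = 1027.
G_2 = 1027. HB_4(1027) = 4^(4 + 1) + 3. Bump = 15628. G_3 = 15627.
G_3 = 15627. HB_5(15627) = 5^(5 + 1) + 2. Bump = 279938. G_4 = 279937.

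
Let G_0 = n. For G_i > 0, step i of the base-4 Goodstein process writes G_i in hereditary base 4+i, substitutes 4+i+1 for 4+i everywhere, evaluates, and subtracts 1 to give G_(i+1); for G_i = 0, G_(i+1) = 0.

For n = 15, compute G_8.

15 —HB4→ 3·4 + 3 —bump→ 3·5 + 3 = 18 —(−1)→ 17
17 —HB5→ 3·5 + 2 —bump→ 3·6 + 2 = 20 —(−1)→ 19
19 —HB6→ 3·6 + 1 —bump→ 3·7 + 1 = 22 —(−1)→ 21
21 —HB7→ 3·7 —bump→ 3·8 = 24 —(−1)→ 23
23 —HB8→ 2·8 + 7 —bump→ 2·9 + 7 = 25 —(−1)→ 24
24 —HB9→ 2·9 + 6 —bump→ 2·10 + 6 = 26 —(−1)→ 25
25 —HB10→ 2·10 + 5 —bump→ 2·11 + 5 = 27 —(−1)→ 26
26 —HB11→ 2·11 + 4 —bump→ 2·12 + 4 = 28 —(−1)→ 27

27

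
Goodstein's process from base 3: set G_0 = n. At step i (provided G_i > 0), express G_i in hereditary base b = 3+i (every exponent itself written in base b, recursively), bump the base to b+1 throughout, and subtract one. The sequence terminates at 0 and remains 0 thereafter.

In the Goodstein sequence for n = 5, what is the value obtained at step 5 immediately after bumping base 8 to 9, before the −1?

G_0=5  [base 3] 3 + 2  →[3↦4]→  4 + 2 = 6  −1 ⇒ G_1=5
G_1=5  [base 4] 4 + 1  →[4↦5]→  5 + 1 = 6  −1 ⇒ G_2=5
G_2=5  [base 5] 5  →[5↦6]→  6 = 6  −1 ⇒ G_3=5
G_3=5  [base 6] 5  →[6↦7]→  5 = 5  −1 ⇒ G_4=4
G_4=4  [base 7] 4  →[7↦8]→  4 = 4  −1 ⇒ G_5=3

3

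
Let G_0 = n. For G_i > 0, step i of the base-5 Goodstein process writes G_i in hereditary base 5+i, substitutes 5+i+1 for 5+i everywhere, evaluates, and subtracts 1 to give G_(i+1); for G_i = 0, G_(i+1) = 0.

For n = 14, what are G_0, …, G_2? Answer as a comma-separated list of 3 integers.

14, 15, 16

14 —HB5→ 2·5 + 4 —bump→ 2·6 + 4 = 16 —(−1)→ 15
15 —HB6→ 2·6 + 3 —bump→ 2·7 + 3 = 17 —(−1)→ 16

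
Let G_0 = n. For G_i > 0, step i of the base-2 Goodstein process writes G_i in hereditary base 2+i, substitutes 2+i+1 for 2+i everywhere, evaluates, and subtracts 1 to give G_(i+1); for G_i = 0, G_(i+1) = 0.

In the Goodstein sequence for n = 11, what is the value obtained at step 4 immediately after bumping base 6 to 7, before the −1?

[0] 11 ≡ 2^(2 + 1) + 2 + 1 (base 2). Lift 3: 85. −1: 84.
[1] 84 ≡ 3^(3 + 1) + 3 (base 3). Lift 4: 1028. −1: 1027.
[2] 1027 ≡ 4^(4 + 1) + 3 (base 4). Lift 5: 15628. −1: 15627.
[3] 15627 ≡ 5^(5 + 1) + 2 (base 5). Lift 6: 279938. −1: 279937.

5764802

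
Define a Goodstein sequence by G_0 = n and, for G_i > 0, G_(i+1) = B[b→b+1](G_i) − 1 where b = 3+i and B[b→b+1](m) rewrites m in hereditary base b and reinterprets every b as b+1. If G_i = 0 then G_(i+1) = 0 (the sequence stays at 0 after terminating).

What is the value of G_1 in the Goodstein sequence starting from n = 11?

17

[0] 11 ≡ 3^2 + 2 (base 3). Lift 4: 18. −1: 17.
[1] 17 ≡ 4^2 + 1 (base 4). Lift 5: 26. −1: 25.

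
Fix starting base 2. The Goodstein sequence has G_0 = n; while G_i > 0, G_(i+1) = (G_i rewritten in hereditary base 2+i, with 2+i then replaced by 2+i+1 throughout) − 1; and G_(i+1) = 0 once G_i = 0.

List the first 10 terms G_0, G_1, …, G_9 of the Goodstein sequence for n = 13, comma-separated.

i=0: 13 = 2^(2 + 1) + 2^2 + 1 (b=2); 2→3: 3^(3 + 1) + 3^3 + 1 = 109; 109−1 = 108
i=1: 108 = 3^(3 + 1) + 3^3 (b=3); 3→4: 4^(4 + 1) + 4^4 = 1280; 1280−1 = 1279
i=2: 1279 = 4^(4 + 1) + 3·4^3 + 3·4^2 + 3·4 + 3 (b=4); 4→5: 5^(5 + 1) + 3·5^3 + 3·5^2 + 3·5 + 3 = 16093; 16093−1 = 16092
i=3: 16092 = 5^(5 + 1) + 3·5^3 + 3·5^2 + 3·5 + 2 (b=5); 5→6: 6^(6 + 1) + 3·6^3 + 3·6^2 + 3·6 + 2 = 280712; 280712−1 = 280711
i=4: 280711 = 6^(6 + 1) + 3·6^3 + 3·6^2 + 3·6 + 1 (b=6); 6→7: 7^(7 + 1) + 3·7^3 + 3·7^2 + 3·7 + 1 = 5765999; 5765999−1 = 5765998
i=5: 5765998 = 7^(7 + 1) + 3·7^3 + 3·7^2 + 3·7 (b=7); 7→8: 8^(8 + 1) + 3·8^3 + 3·8^2 + 3·8 = 134219480; 134219480−1 = 134219479
i=6: 134219479 = 8^(8 + 1) + 3·8^3 + 3·8^2 + 2·8 + 7 (b=8); 8→9: 9^(9 + 1) + 3·9^3 + 3·9^2 + 2·9 + 7 = 3486786856; 3486786856−1 = 3486786855
i=7: 3486786855 = 9^(9 + 1) + 3·9^3 + 3·9^2 + 2·9 + 6 (b=9); 9→10: 10^(10 + 1) + 3·10^3 + 3·10^2 + 2·10 + 6 = 100000003326; 100000003326−1 = 100000003325
i=8: 100000003325 = 10^(10 + 1) + 3·10^3 + 3·10^2 + 2·10 + 5 (b=10); 10→11: 11^(11 + 1) + 3·11^3 + 3·11^2 + 2·11 + 5 = 3138428381104; 3138428381104−1 = 3138428381103

13, 108, 1279, 16092, 280711, 5765998, 134219479, 3486786855, 100000003325, 3138428381103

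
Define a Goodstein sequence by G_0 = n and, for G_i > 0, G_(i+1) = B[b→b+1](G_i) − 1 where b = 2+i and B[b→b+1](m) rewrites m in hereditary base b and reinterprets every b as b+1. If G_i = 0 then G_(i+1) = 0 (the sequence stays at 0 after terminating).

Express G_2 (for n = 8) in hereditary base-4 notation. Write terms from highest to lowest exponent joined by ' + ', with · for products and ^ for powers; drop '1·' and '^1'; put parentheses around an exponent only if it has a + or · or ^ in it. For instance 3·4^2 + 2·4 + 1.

2·4^4 + 2·4^2 + 2·4 + 1

i=0: 8 = 2^(2 + 1) (b=2); 2→3: 3^(3 + 1) = 81; 81−1 = 80
i=1: 80 = 2·3^3 + 2·3^2 + 2·3 + 2 (b=3); 3→4: 2·4^4 + 2·4^2 + 2·4 + 2 = 554; 554−1 = 553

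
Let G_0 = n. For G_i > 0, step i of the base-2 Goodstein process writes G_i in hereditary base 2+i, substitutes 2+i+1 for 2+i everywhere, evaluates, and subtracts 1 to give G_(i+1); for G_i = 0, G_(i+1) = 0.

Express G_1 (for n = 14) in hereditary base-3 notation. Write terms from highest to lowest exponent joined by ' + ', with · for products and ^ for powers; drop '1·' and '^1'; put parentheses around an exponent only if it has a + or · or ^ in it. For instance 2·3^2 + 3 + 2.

3^(3 + 1) + 3^3 + 2

(0) 14|_2 = 2^(2 + 1) + 2^2 + 2 ↦ 3^(3 + 1) + 3^3 + 3|_3 = 111 ⇒ 110
(1) 110|_3 = 3^(3 + 1) + 3^3 + 2 ↦ 4^(4 + 1) + 4^4 + 2|_4 = 1282 ⇒ 1281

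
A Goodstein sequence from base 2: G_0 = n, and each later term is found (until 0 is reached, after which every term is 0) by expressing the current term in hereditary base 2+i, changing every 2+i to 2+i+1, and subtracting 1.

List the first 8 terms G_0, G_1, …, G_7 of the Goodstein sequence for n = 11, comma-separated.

11, 84, 1027, 15627, 279937, 5764801, 134217727, 2749609302

[0] 11 ≡ 2^(2 + 1) + 2 + 1 (base 2). Lift 3: 85. −1: 84.
[1] 84 ≡ 3^(3 + 1) + 3 (base 3). Lift 4: 1028. −1: 1027.
[2] 1027 ≡ 4^(4 + 1) + 3 (base 4). Lift 5: 15628. −1: 15627.
[3] 15627 ≡ 5^(5 + 1) + 2 (base 5). Lift 6: 279938. −1: 279937.
[4] 279937 ≡ 6^(6 + 1) + 1 (base 6). Lift 7: 5764802. −1: 5764801.
[5] 5764801 ≡ 7^(7 + 1) (base 7). Lift 8: 134217728. −1: 134217727.
[6] 134217727 ≡ 7·8^8 + 7·8^7 + 7·8^6 + 7·8^5 + 7·8^4 + 7·8^3 + 7·8^2 + 7·8 + 7 (base 8). Lift 9: 2749609303. −1: 2749609302.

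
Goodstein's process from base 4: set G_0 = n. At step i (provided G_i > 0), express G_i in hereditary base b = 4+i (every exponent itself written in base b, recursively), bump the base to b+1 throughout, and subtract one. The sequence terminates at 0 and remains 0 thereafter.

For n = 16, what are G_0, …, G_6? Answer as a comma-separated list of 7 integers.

16, 24, 27, 30, 33, 36, 39

[0] 16 ≡ 4^2 (base 4). Lift 5: 25. −1: 24.
[1] 24 ≡ 4·5 + 4 (base 5). Lift 6: 28. −1: 27.
[2] 27 ≡ 4·6 + 3 (base 6). Lift 7: 31. −1: 30.
[3] 30 ≡ 4·7 + 2 (base 7). Lift 8: 34. −1: 33.
[4] 33 ≡ 4·8 + 1 (base 8). Lift 9: 37. −1: 36.
[5] 36 ≡ 4·9 (base 9). Lift 10: 40. −1: 39.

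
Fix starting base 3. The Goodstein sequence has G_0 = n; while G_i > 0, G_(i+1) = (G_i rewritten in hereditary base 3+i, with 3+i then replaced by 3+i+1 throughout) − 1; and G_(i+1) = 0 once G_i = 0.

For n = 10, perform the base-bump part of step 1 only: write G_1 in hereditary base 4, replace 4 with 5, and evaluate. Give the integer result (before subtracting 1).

25

G_0 = 10. HB_3(10) = 3^2 + 1. Bump = 17. G_1 = 16.
G_1 = 16. HB_4(16) = 4^2. Bump = 25. G_2 = 24.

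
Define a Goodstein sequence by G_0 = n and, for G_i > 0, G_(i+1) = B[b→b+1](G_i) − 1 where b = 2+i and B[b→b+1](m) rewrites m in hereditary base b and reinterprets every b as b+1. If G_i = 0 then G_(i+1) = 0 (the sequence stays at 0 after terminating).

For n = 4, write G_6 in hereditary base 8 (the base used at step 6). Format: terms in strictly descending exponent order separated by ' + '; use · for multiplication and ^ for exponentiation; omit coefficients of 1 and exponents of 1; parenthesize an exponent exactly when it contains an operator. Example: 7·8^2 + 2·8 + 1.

G_0=4  [base 2] 2^2  →[2↦3]→  3^3 = 27  −1 ⇒ G_1=26
G_1=26  [base 3] 2·3^2 + 2·3 + 2  →[3↦4]→  2·4^2 + 2·4 + 2 = 42  −1 ⇒ G_2=41
G_2=41  [base 4] 2·4^2 + 2·4 + 1  →[4↦5]→  2·5^2 + 2·5 + 1 = 61  −1 ⇒ G_3=60
G_3=60  [base 5] 2·5^2 + 2·5  →[5↦6]→  2·6^2 + 2·6 = 84  −1 ⇒ G_4=83
G_4=83  [base 6] 2·6^2 + 6 + 5  →[6↦7]→  2·7^2 + 7 + 5 = 110  −1 ⇒ G_5=109
G_5=109  [base 7] 2·7^2 + 7 + 4  →[7↦8]→  2·8^2 + 8 + 4 = 140  −1 ⇒ G_6=139
G_6=139  [base 8] 2·8^2 + 8 + 3  →[8↦9]→  2·9^2 + 9 + 3 = 174  −1 ⇒ G_7=173

2·8^2 + 8 + 3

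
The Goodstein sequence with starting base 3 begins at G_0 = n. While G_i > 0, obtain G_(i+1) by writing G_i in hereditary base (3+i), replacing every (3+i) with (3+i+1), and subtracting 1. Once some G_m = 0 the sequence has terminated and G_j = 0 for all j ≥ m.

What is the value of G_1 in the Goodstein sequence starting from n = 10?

16

step 0: 10 = 3^2 + 1; sub 4 for 3: 4^2 + 1; = 17; G_1 = 17−1 = 16
step 1: 16 = 4^2; sub 5 for 4: 5^2; = 25; G_2 = 25−1 = 24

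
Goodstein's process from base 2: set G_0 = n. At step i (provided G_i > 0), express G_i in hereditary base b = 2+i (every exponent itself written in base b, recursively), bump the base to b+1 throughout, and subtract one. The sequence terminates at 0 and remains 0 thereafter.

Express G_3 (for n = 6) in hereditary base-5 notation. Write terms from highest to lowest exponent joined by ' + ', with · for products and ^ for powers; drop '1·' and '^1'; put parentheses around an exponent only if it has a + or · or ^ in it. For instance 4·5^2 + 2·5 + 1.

step 0: 6 = 2^2 + 2; sub 3 for 2: 3^3 + 3; = 30; G_1 = 30−1 = 29
step 1: 29 = 3^3 + 2; sub 4 for 3: 4^4 + 2; = 258; G_2 = 258−1 = 257
step 2: 257 = 4^4 + 1; sub 5 for 4: 5^5 + 1; = 3126; G_3 = 3126−1 = 3125
step 3: 3125 = 5^5; sub 6 for 5: 6^6; = 46656; G_4 = 46656−1 = 46655

5^5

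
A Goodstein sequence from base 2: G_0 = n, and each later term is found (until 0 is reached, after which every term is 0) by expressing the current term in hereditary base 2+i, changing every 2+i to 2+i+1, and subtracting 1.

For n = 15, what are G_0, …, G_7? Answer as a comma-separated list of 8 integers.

15, 111, 1283, 18752, 326593, 6588344, 150994943, 3524450280

(0) 15|_2 = 2^(2 + 1) + 2^2 + 2 + 1 ↦ 3^(3 + 1) + 3^3 + 3 + 1|_3 = 112 ⇒ 111
(1) 111|_3 = 3^(3 + 1) + 3^3 + 3 ↦ 4^(4 + 1) + 4^4 + 4|_4 = 1284 ⇒ 1283
(2) 1283|_4 = 4^(4 + 1) + 4^4 + 3 ↦ 5^(5 + 1) + 5^5 + 3|_5 = 18753 ⇒ 18752
(3) 18752|_5 = 5^(5 + 1) + 5^5 + 2 ↦ 6^(6 + 1) + 6^6 + 2|_6 = 326594 ⇒ 326593
(4) 326593|_6 = 6^(6 + 1) + 6^6 + 1 ↦ 7^(7 + 1) + 7^7 + 1|_7 = 6588345 ⇒ 6588344
(5) 6588344|_7 = 7^(7 + 1) + 7^7 ↦ 8^(8 + 1) + 8^8|_8 = 150994944 ⇒ 150994943
(6) 150994943|_8 = 8^(8 + 1) + 7·8^7 + 7·8^6 + 7·8^5 + 7·8^4 + 7·8^3 + 7·8^2 + 7·8 + 7 ↦ 9^(9 + 1) + 7·9^7 + 7·9^6 + 7·9^5 + 7·9^4 + 7·9^3 + 7·9^2 + 7·9 + 7|_9 = 3524450281 ⇒ 3524450280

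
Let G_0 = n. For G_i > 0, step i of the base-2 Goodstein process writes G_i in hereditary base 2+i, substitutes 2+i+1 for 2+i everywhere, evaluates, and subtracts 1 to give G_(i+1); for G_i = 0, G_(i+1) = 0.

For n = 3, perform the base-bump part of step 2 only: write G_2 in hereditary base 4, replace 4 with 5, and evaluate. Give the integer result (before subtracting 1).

base 2: 3 = 2 + 1; at 3: 3 + 1 = 4; next = 3
base 3: 3 = 3; at 4: 4 = 4; next = 3
base 4: 3 = 3; at 5: 3 = 3; next = 2

3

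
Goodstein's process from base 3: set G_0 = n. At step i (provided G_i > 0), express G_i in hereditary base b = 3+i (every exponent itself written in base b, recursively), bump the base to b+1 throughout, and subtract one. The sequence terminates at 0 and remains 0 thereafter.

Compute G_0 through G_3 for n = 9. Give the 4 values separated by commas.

9, 15, 17, 19

G_0=9  [base 3] 3^2  →[3↦4]→  4^2 = 16  −1 ⇒ G_1=15
G_1=15  [base 4] 3·4 + 3  →[4↦5]→  3·5 + 3 = 18  −1 ⇒ G_2=17
G_2=17  [base 5] 3·5 + 2  →[5↦6]→  3·6 + 2 = 20  −1 ⇒ G_3=19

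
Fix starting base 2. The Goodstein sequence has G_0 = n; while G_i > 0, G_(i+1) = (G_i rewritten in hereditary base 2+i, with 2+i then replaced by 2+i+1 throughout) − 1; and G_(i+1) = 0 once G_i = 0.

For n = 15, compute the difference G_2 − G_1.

15 —HB2→ 2^(2 + 1) + 2^2 + 2 + 1 —bump→ 3^(3 + 1) + 3^3 + 3 + 1 = 112 —(−1)→ 111
111 —HB3→ 3^(3 + 1) + 3^3 + 3 —bump→ 4^(4 + 1) + 4^4 + 4 = 1284 —(−1)→ 1283

1172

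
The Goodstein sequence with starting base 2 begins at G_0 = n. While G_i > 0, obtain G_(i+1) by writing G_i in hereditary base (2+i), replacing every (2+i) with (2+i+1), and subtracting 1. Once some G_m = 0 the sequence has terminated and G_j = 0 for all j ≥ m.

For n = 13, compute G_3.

16092

i=0: 13 = 2^(2 + 1) + 2^2 + 1 (b=2); 2→3: 3^(3 + 1) + 3^3 + 1 = 109; 109−1 = 108
i=1: 108 = 3^(3 + 1) + 3^3 (b=3); 3→4: 4^(4 + 1) + 4^4 = 1280; 1280−1 = 1279
i=2: 1279 = 4^(4 + 1) + 3·4^3 + 3·4^2 + 3·4 + 3 (b=4); 4→5: 5^(5 + 1) + 3·5^3 + 3·5^2 + 3·5 + 3 = 16093; 16093−1 = 16092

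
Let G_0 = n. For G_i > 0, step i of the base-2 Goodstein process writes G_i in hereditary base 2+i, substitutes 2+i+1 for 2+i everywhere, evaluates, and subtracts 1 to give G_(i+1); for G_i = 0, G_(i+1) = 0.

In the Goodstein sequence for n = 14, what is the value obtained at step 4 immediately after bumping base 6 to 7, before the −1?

G_0=14  [base 2] 2^(2 + 1) + 2^2 + 2  →[2↦3]→  3^(3 + 1) + 3^3 + 3 = 111  −1 ⇒ G_1=110
G_1=110  [base 3] 3^(3 + 1) + 3^3 + 2  →[3↦4]→  4^(4 + 1) + 4^4 + 2 = 1282  −1 ⇒ G_2=1281
G_2=1281  [base 4] 4^(4 + 1) + 4^4 + 1  →[4↦5]→  5^(5 + 1) + 5^5 + 1 = 18751  −1 ⇒ G_3=18750
G_3=18750  [base 5] 5^(5 + 1) + 5^5  →[5↦6]→  6^(6 + 1) + 6^6 = 326592  −1 ⇒ G_4=326591
G_4=326591  [base 6] 6^(6 + 1) + 5·6^5 + 5·6^4 + 5·6^3 + 5·6^2 + 5·6 + 5  →[6↦7]→  7^(7 + 1) + 5·7^5 + 5·7^4 + 5·7^3 + 5·7^2 + 5·7 + 5 = 5862841  −1 ⇒ G_5=5862840

5862841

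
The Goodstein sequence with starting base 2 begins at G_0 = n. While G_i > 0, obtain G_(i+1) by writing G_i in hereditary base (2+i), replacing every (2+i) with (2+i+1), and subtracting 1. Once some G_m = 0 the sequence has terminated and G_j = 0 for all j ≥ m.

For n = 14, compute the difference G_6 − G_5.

128542131

i=0: 14 = 2^(2 + 1) + 2^2 + 2 (b=2); 2→3: 3^(3 + 1) + 3^3 + 3 = 111; 111−1 = 110
i=1: 110 = 3^(3 + 1) + 3^3 + 2 (b=3); 3→4: 4^(4 + 1) + 4^4 + 2 = 1282; 1282−1 = 1281
i=2: 1281 = 4^(4 + 1) + 4^4 + 1 (b=4); 4→5: 5^(5 + 1) + 5^5 + 1 = 18751; 18751−1 = 18750
i=3: 18750 = 5^(5 + 1) + 5^5 (b=5); 5→6: 6^(6 + 1) + 6^6 = 326592; 326592−1 = 326591
i=4: 326591 = 6^(6 + 1) + 5·6^5 + 5·6^4 + 5·6^3 + 5·6^2 + 5·6 + 5 (b=6); 6→7: 7^(7 + 1) + 5·7^5 + 5·7^4 + 5·7^3 + 5·7^2 + 5·7 + 5 = 5862841; 5862841−1 = 5862840
i=5: 5862840 = 7^(7 + 1) + 5·7^5 + 5·7^4 + 5·7^3 + 5·7^2 + 5·7 + 4 (b=7); 7→8: 8^(8 + 1) + 5·8^5 + 5·8^4 + 5·8^3 + 5·8^2 + 5·8 + 4 = 134404972; 134404972−1 = 134404971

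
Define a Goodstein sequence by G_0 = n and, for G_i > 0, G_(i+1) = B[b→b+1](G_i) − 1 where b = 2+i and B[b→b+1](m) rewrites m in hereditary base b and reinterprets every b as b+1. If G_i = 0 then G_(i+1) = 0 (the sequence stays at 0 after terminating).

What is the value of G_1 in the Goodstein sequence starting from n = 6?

G_0=6  [base 2] 2^2 + 2  →[2↦3]→  3^3 + 3 = 30  −1 ⇒ G_1=29
G_1=29  [base 3] 3^3 + 2  →[3↦4]→  4^4 + 2 = 258  −1 ⇒ G_2=257

29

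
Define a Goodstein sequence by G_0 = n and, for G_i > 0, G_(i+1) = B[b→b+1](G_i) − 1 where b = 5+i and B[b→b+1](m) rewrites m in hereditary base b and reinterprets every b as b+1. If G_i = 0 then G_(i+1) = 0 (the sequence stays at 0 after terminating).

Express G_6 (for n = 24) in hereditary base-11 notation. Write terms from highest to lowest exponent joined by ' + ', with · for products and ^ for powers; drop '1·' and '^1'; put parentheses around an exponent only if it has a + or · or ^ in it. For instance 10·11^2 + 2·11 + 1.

G_0 = 24. HB_5(24) = 4·5 + 4. Bump = 28. G_1 = 27.
G_1 = 27. HB_6(27) = 4·6 + 3. Bump = 31. G_2 = 30.
G_2 = 30. HB_7(30) = 4·7 + 2. Bump = 34. G_3 = 33.
G_3 = 33. HB_8(33) = 4·8 + 1. Bump = 37. G_4 = 36.
G_4 = 36. HB_9(36) = 4·9. Bump = 40. G_5 = 39.
G_5 = 39. HB_10(39) = 3·10 + 9. Bump = 42. G_6 = 41.
G_6 = 41. HB_11(41) = 3·11 + 8. Bump = 44. G_7 = 43.

3·11 + 8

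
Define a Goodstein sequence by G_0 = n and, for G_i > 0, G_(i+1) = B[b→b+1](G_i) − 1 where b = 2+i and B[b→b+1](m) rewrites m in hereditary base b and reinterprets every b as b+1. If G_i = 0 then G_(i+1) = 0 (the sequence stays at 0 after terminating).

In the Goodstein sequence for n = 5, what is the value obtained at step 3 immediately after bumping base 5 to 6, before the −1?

step 0: 5 = 2^2 + 1; sub 3 for 2: 3^3 + 1; = 28; G_1 = 28−1 = 27
step 1: 27 = 3^3; sub 4 for 3: 4^4; = 256; G_2 = 256−1 = 255
step 2: 255 = 3·4^3 + 3·4^2 + 3·4 + 3; sub 5 for 4: 3·5^3 + 3·5^2 + 3·5 + 3; = 468; G_3 = 468−1 = 467

776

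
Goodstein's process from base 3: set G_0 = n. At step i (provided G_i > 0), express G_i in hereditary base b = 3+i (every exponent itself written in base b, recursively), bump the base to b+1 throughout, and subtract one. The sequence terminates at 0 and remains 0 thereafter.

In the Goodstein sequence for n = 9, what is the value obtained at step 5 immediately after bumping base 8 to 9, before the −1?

25

base 3: 9 = 3^2; at 4: 4^2 = 16; next = 15
base 4: 15 = 3·4 + 3; at 5: 3·5 + 3 = 18; next = 17
base 5: 17 = 3·5 + 2; at 6: 3·6 + 2 = 20; next = 19
base 6: 19 = 3·6 + 1; at 7: 3·7 + 1 = 22; next = 21
base 7: 21 = 3·7; at 8: 3·8 = 24; next = 23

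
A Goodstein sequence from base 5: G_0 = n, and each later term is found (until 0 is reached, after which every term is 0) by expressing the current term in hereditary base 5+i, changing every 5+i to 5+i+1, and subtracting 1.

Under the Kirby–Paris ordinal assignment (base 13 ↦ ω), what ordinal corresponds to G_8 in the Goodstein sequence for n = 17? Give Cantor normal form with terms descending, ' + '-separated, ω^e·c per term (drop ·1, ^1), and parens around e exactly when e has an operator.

[0] 17 ≡ 3·5 + 2 (base 5). Lift 6: 20. −1: 19.
[1] 19 ≡ 3·6 + 1 (base 6). Lift 7: 22. −1: 21.
[2] 21 ≡ 3·7 (base 7). Lift 8: 24. −1: 23.
[3] 23 ≡ 2·8 + 7 (base 8). Lift 9: 25. −1: 24.
[4] 24 ≡ 2·9 + 6 (base 9). Lift 10: 26. −1: 25.
[5] 25 ≡ 2·10 + 5 (base 10). Lift 11: 27. −1: 26.
[6] 26 ≡ 2·11 + 4 (base 11). Lift 12: 28. −1: 27.
[7] 27 ≡ 2·12 + 3 (base 12). Lift 13: 29. −1: 28.

ω·2 + 2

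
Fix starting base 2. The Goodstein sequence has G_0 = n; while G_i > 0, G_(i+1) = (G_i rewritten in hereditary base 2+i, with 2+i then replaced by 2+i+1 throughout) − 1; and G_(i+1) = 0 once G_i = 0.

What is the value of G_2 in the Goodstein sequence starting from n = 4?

41

[0] 4 ≡ 2^2 (base 2). Lift 3: 27. −1: 26.
[1] 26 ≡ 2·3^2 + 2·3 + 2 (base 3). Lift 4: 42. −1: 41.
[2] 41 ≡ 2·4^2 + 2·4 + 1 (base 4). Lift 5: 61. −1: 60.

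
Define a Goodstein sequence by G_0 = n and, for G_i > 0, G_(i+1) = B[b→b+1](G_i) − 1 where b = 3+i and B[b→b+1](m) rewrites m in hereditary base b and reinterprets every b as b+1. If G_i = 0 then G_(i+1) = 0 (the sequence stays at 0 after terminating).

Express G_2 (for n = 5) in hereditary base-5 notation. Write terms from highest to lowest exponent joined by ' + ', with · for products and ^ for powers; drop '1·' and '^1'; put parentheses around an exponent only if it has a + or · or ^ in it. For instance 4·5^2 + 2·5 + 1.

i=0: 5 = 3 + 2 (b=3); 3→4: 4 + 2 = 6; 6−1 = 5
i=1: 5 = 4 + 1 (b=4); 4→5: 5 + 1 = 6; 6−1 = 5

5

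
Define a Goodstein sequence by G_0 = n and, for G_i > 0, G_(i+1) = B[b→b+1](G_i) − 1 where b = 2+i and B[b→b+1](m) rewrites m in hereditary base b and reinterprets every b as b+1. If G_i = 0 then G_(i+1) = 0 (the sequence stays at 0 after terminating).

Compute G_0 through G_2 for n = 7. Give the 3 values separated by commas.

7, 30, 259

step 0: 7 = 2^2 + 2 + 1; sub 3 for 2: 3^3 + 3 + 1; = 31; G_1 = 31−1 = 30
step 1: 30 = 3^3 + 3; sub 4 for 3: 4^4 + 4; = 260; G_2 = 260−1 = 259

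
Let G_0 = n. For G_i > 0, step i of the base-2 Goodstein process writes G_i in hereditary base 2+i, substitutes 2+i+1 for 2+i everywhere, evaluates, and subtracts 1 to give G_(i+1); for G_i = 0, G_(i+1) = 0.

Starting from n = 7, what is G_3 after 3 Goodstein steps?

3127

G_0=7  [base 2] 2^2 + 2 + 1  →[2↦3]→  3^3 + 3 + 1 = 31  −1 ⇒ G_1=30
G_1=30  [base 3] 3^3 + 3  →[3↦4]→  4^4 + 4 = 260  −1 ⇒ G_2=259
G_2=259  [base 4] 4^4 + 3  →[4↦5]→  5^5 + 3 = 3128  −1 ⇒ G_3=3127
G_3=3127  [base 5] 5^5 + 2  →[5↦6]→  6^6 + 2 = 46658  −1 ⇒ G_4=46657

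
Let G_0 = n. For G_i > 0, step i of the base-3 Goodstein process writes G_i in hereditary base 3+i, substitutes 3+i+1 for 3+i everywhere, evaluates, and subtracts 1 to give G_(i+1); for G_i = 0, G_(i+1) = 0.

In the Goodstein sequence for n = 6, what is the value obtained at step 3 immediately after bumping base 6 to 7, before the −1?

8

6 —HB3→ 2·3 —bump→ 2·4 = 8 —(−1)→ 7
7 —HB4→ 4 + 3 —bump→ 5 + 3 = 8 —(−1)→ 7
7 —HB5→ 5 + 2 —bump→ 6 + 2 = 8 —(−1)→ 7
7 —HB6→ 6 + 1 —bump→ 7 + 1 = 8 —(−1)→ 7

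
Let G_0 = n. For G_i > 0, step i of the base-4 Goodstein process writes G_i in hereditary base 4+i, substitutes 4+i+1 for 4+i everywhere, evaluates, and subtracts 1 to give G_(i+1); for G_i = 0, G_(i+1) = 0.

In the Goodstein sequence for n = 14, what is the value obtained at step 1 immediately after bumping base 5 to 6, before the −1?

19

base 4: 14 = 3·4 + 2; at 5: 3·5 + 2 = 17; next = 16
base 5: 16 = 3·5 + 1; at 6: 3·6 + 1 = 19; next = 18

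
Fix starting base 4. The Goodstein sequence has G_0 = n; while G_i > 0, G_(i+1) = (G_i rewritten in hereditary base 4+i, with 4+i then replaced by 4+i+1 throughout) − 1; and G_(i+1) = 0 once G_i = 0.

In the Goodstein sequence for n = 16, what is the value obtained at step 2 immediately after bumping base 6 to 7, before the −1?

31

G_0 = 16. HB_4(16) = 4^2. Bump = 25. G_1 = 24.
G_1 = 24. HB_5(24) = 4·5 + 4. Bump = 28. G_2 = 27.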